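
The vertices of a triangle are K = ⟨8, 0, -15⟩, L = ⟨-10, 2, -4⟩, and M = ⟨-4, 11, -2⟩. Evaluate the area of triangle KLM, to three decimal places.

KL = (-18, 2, 11),  KM = (-12, 11, 13)
i: 2·13 - 11·11 = 26 - 121 = -95
j: 11·(-12) - (-18)·13 = -132 - (-234) = 102
k: (-18)·11 - 2·(-12) = -198 - (-24) = -174
KL × KM = (-95, 102, -174)
|KL × KM| = √49705 ≈ 222.9462
area = ½ · 222.9462 ≈ 111.473

111.473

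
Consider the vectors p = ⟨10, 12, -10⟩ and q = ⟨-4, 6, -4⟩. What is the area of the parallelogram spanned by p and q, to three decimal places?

i: 12·(-4) - (-10)·6 = -48 - (-60) = 12
j: (-10)·(-4) - 10·(-4) = 40 - (-40) = 80
k: 10·6 - 12·(-4) = 60 - (-48) = 108
p × q = (12, 80, 108)
|p × q| = √(12² + 80² + 108²) = √18208 ≈ 134.9370

134.937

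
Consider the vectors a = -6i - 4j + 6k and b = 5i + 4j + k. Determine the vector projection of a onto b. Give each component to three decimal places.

(-4.762, -3.810, -0.952)

a · b = (-6)·5 + (-4)·4 + 6·1 = -30 - 16 + 6 = -40
|b|² = 25 + 16 + 1 = 42
proj_b a = (-40/42) · (5, 4, 1) ≈ (-4.762, -3.810, -0.952)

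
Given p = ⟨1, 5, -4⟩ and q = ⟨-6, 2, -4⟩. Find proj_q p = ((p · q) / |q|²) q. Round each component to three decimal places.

(-2.143, 0.714, -1.429)

p · q = 1·(-6) + 5·2 + (-4)·(-4) = -6 + 10 + 16 = 20
|q|² = 36 + 4 + 16 = 56
proj_q p = (20/56) · (-6, 2, -4) ≈ (-2.143, 0.714, -1.429)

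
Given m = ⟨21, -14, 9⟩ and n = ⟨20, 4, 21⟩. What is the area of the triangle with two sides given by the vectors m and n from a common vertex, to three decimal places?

i: (-14)·21 - 9·4 = -294 - 36 = -330
j: 9·20 - 21·21 = 180 - 441 = -261
k: 21·4 - (-14)·20 = 84 - (-280) = 364
m × n = (-330, -261, 364)
|m × n| = √((-330)² + (-261)² + 364²) = √309517 ≈ 556.3425
area = ½ · 556.3425 ≈ 278.171

278.171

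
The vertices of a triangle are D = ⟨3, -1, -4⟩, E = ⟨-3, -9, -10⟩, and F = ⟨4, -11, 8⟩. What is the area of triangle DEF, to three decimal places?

91.263

DE = (-6, -8, -6),  DF = (1, -10, 12)
i: (-8)·12 - (-6)·(-10) = -96 - 60 = -156
j: (-6)·1 - (-6)·12 = -6 - (-72) = 66
k: (-6)·(-10) - (-8)·1 = 60 - (-8) = 68
DE × DF = (-156, 66, 68)
|DE × DF| = √33316 ≈ 182.5267
area = ½ · 182.5267 ≈ 91.263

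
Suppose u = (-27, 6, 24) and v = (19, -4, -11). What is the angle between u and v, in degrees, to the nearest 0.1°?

168.6

u · v = (-27)·19 + 6·(-4) + 24·(-11) = -513 - 24 - 264 = -801
|u|² = 729 + 36 + 576 = 1341,  |u| = √1341 ≈ 36.619667
|v|² = 361 + 16 + 121 = 498,  |v| = √498 ≈ 22.315914
cos θ = -801 / (36.619667 · 22.315914) ≈ -0.98017
θ = arccos(-0.98017) ≈ 168.6°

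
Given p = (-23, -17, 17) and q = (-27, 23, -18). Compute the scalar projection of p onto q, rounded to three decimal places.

-1.911

p · q = (-23)·(-27) + (-17)·23 + 17·(-18) = 621 - 391 - 306 = -76
|q| = √(729 + 529 + 324) = √1582 ≈ 39.7744
comp_q p = -76 / √1582 ≈ -1.911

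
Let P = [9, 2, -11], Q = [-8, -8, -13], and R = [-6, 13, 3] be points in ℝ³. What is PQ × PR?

PQ = (-17, -10, -2)
PR = (-15, 11, 14)
i: (-10)·14 - (-2)·11 = -140 - (-22) = -118
j: (-2)·(-15) - (-17)·14 = 30 - (-238) = 268
k: (-17)·11 - (-10)·(-15) = -187 - 150 = -337
PQ × PR = (-118, 268, -337)

(-118, 268, -337)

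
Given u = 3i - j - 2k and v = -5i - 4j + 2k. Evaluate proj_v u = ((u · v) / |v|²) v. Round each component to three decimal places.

u · v = 3·(-5) + (-1)·(-4) + (-2)·2 = -15 + 4 - 4 = -15
|v|² = 25 + 16 + 4 = 45
proj_v u = (-15/45) · (-5, -4, 2) ≈ (1.667, 1.333, -0.667)

(1.667, 1.333, -0.667)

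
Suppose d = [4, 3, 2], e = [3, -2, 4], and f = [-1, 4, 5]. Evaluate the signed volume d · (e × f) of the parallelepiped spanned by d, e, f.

-141

e × f:
i: (-2)·5 - 4·4 = -10 - 16 = -26
j: 4·(-1) - 3·5 = -4 - 15 = -19
k: 3·4 - (-2)·(-1) = 12 - 2 = 10
e × f = (-26, -19, 10)
d · (e × f) = 4·(-26) + 3·(-19) + 2·10 = -104 - 57 + 20 = -141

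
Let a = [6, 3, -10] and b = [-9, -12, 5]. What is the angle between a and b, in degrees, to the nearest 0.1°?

137.3

a · b = 6·(-9) + 3·(-12) + (-10)·5 = -54 - 36 - 50 = -140
|a|² = 36 + 9 + 100 = 145,  |a| = √145 ≈ 12.041595
|b|² = 81 + 144 + 25 = 250,  |b| = √250 ≈ 15.811388
cos θ = -140 / (12.041595 · 15.811388) ≈ -0.73532
θ = arccos(-0.73532) ≈ 137.3°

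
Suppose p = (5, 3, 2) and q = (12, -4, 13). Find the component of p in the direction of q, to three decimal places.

p · q = 5·12 + 3·(-4) + 2·13 = 60 - 12 + 26 = 74
|q| = √(144 + 16 + 169) = √329 ≈ 18.1384
comp_q p = 74 / √329 ≈ 4.080

4.080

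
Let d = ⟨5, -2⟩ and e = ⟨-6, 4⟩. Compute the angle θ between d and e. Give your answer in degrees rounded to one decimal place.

168.1

d · e = 5·(-6) + (-2)·4 = -30 - 8 = -38
|d|² = 25 + 4 = 29,  |d| = √29 ≈ 5.385165
|e|² = 36 + 16 = 52,  |e| = √52 ≈ 7.211103
cos θ = -38 / (5.385165 · 7.211103) ≈ -0.97855
θ = arccos(-0.97855) ≈ 168.1°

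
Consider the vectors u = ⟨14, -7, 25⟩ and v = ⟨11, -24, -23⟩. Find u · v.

u · v = 14·11 + (-7)·(-24) + 25·(-23) = 154 + 168 - 575 = -253

-253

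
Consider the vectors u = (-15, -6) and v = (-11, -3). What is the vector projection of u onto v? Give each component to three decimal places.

(-15.485, -4.223)

u · v = (-15)·(-11) + (-6)·(-3) = 165 + 18 = 183
|v|² = 121 + 9 = 130
proj_v u = (183/130) · (-11, -3) ≈ (-15.485, -4.223)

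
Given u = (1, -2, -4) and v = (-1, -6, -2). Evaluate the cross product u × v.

i: (-2)·(-2) - (-4)·(-6) = 4 - 24 = -20
j: (-4)·(-1) - 1·(-2) = 4 - (-2) = 6
k: 1·(-6) - (-2)·(-1) = -6 - 2 = -8
u × v = (-20, 6, -8)

(-20, 6, -8)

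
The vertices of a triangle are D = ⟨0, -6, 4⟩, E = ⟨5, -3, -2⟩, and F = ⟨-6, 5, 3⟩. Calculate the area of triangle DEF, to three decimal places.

DE = (5, 3, -6),  DF = (-6, 11, -1)
i: 3·(-1) - (-6)·11 = -3 - (-66) = 63
j: (-6)·(-6) - 5·(-1) = 36 - (-5) = 41
k: 5·11 - 3·(-6) = 55 - (-18) = 73
DE × DF = (63, 41, 73)
|DE × DF| = √10979 ≈ 104.7807
area = ½ · 104.7807 ≈ 52.390

52.390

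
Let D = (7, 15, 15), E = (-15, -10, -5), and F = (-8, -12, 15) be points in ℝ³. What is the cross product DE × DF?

(-540, 300, 219)

DE = (-22, -25, -20)
DF = (-15, -27, 0)
i: (-25)·0 - (-20)·(-27) = 0 - 540 = -540
j: (-20)·(-15) - (-22)·0 = 300 - 0 = 300
k: (-22)·(-27) - (-25)·(-15) = 594 - 375 = 219
DE × DF = (-540, 300, 219)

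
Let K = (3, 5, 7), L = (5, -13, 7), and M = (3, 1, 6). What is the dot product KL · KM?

72

KL = L − K = (2, -18, 0)
KM = M − K = (0, -4, -1)
KL · KM = 2·0 + (-18)·(-4) + 0·(-1) = 0 + 72 + 0 = 72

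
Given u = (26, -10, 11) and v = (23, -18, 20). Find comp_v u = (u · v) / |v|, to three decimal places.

28.194

u · v = 26·23 + (-10)·(-18) + 11·20 = 598 + 180 + 220 = 998
|v| = √(529 + 324 + 400) = √1253 ≈ 35.3977
comp_v u = 998 / √1253 ≈ 28.194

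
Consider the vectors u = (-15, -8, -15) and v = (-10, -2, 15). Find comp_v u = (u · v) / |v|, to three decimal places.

u · v = (-15)·(-10) + (-8)·(-2) + (-15)·15 = 150 + 16 - 225 = -59
|v| = √(100 + 4 + 225) = √329 ≈ 18.1384
comp_v u = -59 / √329 ≈ -3.253

-3.253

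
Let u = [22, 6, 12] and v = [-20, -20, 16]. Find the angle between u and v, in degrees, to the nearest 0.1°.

u · v = 22·(-20) + 6·(-20) + 12·16 = -440 - 120 + 192 = -368
|u|² = 484 + 36 + 144 = 664,  |u| = √664 ≈ 25.768197
|v|² = 400 + 400 + 256 = 1056,  |v| = √1056 ≈ 32.496154
cos θ = -368 / (25.768197 · 32.496154) ≈ -0.43947
θ = arccos(-0.43947) ≈ 116.1°

116.1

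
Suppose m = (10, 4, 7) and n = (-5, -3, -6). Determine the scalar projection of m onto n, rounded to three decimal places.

m · n = 10·(-5) + 4·(-3) + 7·(-6) = -50 - 12 - 42 = -104
|n| = √(25 + 9 + 36) = √70 ≈ 8.3666
comp_n m = -104 / √70 ≈ -12.430

-12.430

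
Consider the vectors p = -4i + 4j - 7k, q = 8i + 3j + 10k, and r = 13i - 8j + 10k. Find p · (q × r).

q × r:
i: 3·10 - 10·(-8) = 30 - (-80) = 110
j: 10·13 - 8·10 = 130 - 80 = 50
k: 8·(-8) - 3·13 = -64 - 39 = -103
q × r = (110, 50, -103)
p · (q × r) = (-4)·110 + 4·50 + (-7)·(-103) = -440 + 200 + 721 = 481

481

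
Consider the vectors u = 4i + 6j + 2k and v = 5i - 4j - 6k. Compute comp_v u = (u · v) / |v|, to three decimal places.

-1.823

u · v = 4·5 + 6·(-4) + 2·(-6) = 20 - 24 - 12 = -16
|v| = √(25 + 16 + 36) = √77 ≈ 8.7750
comp_v u = -16 / √77 ≈ -1.823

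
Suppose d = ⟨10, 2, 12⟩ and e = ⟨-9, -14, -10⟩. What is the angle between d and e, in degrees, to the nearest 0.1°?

141.1

d · e = 10·(-9) + 2·(-14) + 12·(-10) = -90 - 28 - 120 = -238
|d|² = 100 + 4 + 144 = 248,  |d| = √248 ≈ 15.748016
|e|² = 81 + 196 + 100 = 377,  |e| = √377 ≈ 19.416488
cos θ = -238 / (15.748016 · 19.416488) ≈ -0.77836
θ = arccos(-0.77836) ≈ 141.1°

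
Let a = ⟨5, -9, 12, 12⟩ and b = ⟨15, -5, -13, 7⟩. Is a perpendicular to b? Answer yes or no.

no

a · b = 5·15 + (-9)·(-5) + 12·(-13) + 12·7 = 75 + 45 - 156 + 84 = 48
Nonzero, so the vectors are not orthogonal.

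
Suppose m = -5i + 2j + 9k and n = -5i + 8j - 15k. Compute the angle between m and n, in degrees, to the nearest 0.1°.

m · n = (-5)·(-5) + 2·8 + 9·(-15) = 25 + 16 - 135 = -94
|m|² = 25 + 4 + 81 = 110,  |m| = √110 ≈ 10.488088
|n|² = 25 + 64 + 225 = 314,  |n| = √314 ≈ 17.720045
cos θ = -94 / (10.488088 · 17.720045) ≈ -0.50579
θ = arccos(-0.50579) ≈ 120.4°

120.4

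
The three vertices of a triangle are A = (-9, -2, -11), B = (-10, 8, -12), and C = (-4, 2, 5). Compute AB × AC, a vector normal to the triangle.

(164, 11, -54)

AB = (-1, 10, -1)
AC = (5, 4, 16)
i: 10·16 - (-1)·4 = 160 - (-4) = 164
j: (-1)·5 - (-1)·16 = -5 - (-16) = 11
k: (-1)·4 - 10·5 = -4 - 50 = -54
AB × AC = (164, 11, -54)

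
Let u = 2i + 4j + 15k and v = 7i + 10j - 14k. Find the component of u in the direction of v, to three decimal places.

-8.399

u · v = 2·7 + 4·10 + 15·(-14) = 14 + 40 - 210 = -156
|v| = √(49 + 100 + 196) = √345 ≈ 18.5742
comp_v u = -156 / √345 ≈ -8.399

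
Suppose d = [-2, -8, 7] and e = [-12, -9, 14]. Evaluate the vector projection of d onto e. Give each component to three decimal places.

d · e = (-2)·(-12) + (-8)·(-9) + 7·14 = 24 + 72 + 98 = 194
|e|² = 144 + 81 + 196 = 421
proj_e d = (194/421) · (-12, -9, 14) ≈ (-5.530, -4.147, 6.451)

(-5.530, -4.147, 6.451)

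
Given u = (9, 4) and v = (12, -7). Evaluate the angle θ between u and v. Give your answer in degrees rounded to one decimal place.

u · v = 9·12 + 4·(-7) = 108 - 28 = 80
|u|² = 81 + 16 = 97,  |u| = √97 ≈ 9.848858
|v|² = 144 + 49 = 193,  |v| = √193 ≈ 13.892444
cos θ = 80 / (9.848858 · 13.892444) ≈ 0.58469
θ = arccos(0.58469) ≈ 54.2°

54.2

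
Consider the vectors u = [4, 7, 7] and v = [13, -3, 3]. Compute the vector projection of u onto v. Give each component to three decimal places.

u · v = 4·13 + 7·(-3) + 7·3 = 52 - 21 + 21 = 52
|v|² = 169 + 9 + 9 = 187
proj_v u = (52/187) · (13, -3, 3) ≈ (3.615, -0.834, 0.834)

(3.615, -0.834, 0.834)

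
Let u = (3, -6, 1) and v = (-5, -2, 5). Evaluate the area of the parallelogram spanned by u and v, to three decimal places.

i: (-6)·5 - 1·(-2) = -30 - (-2) = -28
j: 1·(-5) - 3·5 = -5 - 15 = -20
k: 3·(-2) - (-6)·(-5) = -6 - 30 = -36
u × v = (-28, -20, -36)
|u × v| = √((-28)² + (-20)² + (-36)²) = √2480 ≈ 49.7996

49.800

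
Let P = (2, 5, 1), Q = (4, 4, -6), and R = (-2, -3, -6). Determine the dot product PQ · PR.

49

PQ = Q − P = (2, -1, -7)
PR = R − P = (-4, -8, -7)
PQ · PR = 2·(-4) + (-1)·(-8) + (-7)·(-7) = -8 + 8 + 49 = 49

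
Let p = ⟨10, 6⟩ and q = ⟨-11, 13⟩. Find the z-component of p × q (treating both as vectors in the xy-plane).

196

10·13 - 6·(-11) = 130 - (-66) = 196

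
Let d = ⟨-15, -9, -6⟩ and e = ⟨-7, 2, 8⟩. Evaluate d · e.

d · e = (-15)·(-7) + (-9)·2 + (-6)·8 = 105 - 18 - 48 = 39

39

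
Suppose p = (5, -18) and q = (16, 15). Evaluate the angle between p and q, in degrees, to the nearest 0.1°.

p · q = 5·16 + (-18)·15 = 80 - 270 = -190
|p|² = 25 + 324 = 349,  |p| = √349 ≈ 18.681542
|q|² = 256 + 225 = 481,  |q| = √481 ≈ 21.931712
cos θ = -190 / (18.681542 · 21.931712) ≈ -0.46373
θ = arccos(-0.46373) ≈ 117.6°

117.6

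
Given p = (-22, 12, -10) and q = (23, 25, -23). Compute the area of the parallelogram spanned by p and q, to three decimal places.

1106.638

i: 12·(-23) - (-10)·25 = -276 - (-250) = -26
j: (-10)·23 - (-22)·(-23) = -230 - 506 = -736
k: (-22)·25 - 12·23 = -550 - 276 = -826
p × q = (-26, -736, -826)
|p × q| = √((-26)² + (-736)² + (-826)²) = √1224648 ≈ 1106.6382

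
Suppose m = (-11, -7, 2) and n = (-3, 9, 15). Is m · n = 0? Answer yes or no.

m · n = (-11)·(-3) + (-7)·9 + 2·15 = 33 - 63 + 30 = 0
Zero, so the vectors are orthogonal.

yes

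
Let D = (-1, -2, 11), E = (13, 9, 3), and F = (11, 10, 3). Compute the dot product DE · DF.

DE = E − D = (14, 11, -8)
DF = F − D = (12, 12, -8)
DE · DF = 14·12 + 11·12 + (-8)·(-8) = 168 + 132 + 64 = 364

364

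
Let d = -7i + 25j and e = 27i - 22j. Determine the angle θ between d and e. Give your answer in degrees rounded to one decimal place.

d · e = (-7)·27 + 25·(-22) = -189 - 550 = -739
|d|² = 49 + 625 = 674,  |d| = √674 ≈ 25.961510
|e|² = 729 + 484 = 1213,  |e| = √1213 ≈ 34.828150
cos θ = -739 / (25.961510 · 34.828150) ≈ -0.81730
θ = arccos(-0.81730) ≈ 144.8°

144.8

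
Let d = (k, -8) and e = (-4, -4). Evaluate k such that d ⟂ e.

8

d · e = k·(-4) + (-8)·(-4) = 32 - 4k
Set equal to 0: -4k = -32, so k = 8.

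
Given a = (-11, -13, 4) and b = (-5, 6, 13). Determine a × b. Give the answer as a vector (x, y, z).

i: (-13)·13 - 4·6 = -169 - 24 = -193
j: 4·(-5) - (-11)·13 = -20 - (-143) = 123
k: (-11)·6 - (-13)·(-5) = -66 - 65 = -131
a × b = (-193, 123, -131)

(-193, 123, -131)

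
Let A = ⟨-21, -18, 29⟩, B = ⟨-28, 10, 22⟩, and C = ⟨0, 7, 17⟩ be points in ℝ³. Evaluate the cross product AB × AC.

AB = (-7, 28, -7)
AC = (21, 25, -12)
i: 28·(-12) - (-7)·25 = -336 - (-175) = -161
j: (-7)·21 - (-7)·(-12) = -147 - 84 = -231
k: (-7)·25 - 28·21 = -175 - 588 = -763
AB × AC = (-161, -231, -763)

(-161, -231, -763)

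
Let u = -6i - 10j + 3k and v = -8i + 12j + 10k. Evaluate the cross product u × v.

i: (-10)·10 - 3·12 = -100 - 36 = -136
j: 3·(-8) - (-6)·10 = -24 - (-60) = 36
k: (-6)·12 - (-10)·(-8) = -72 - 80 = -152
u × v = (-136, 36, -152)

(-136, 36, -152)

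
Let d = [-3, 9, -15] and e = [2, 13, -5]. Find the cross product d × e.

i: 9·(-5) - (-15)·13 = -45 - (-195) = 150
j: (-15)·2 - (-3)·(-5) = -30 - 15 = -45
k: (-3)·13 - 9·2 = -39 - 18 = -57
d × e = (150, -45, -57)

(150, -45, -57)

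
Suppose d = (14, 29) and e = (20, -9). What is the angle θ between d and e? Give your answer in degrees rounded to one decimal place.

88.5

d · e = 14·20 + 29·(-9) = 280 - 261 = 19
|d|² = 196 + 841 = 1037,  |d| = √1037 ≈ 32.202484
|e|² = 400 + 81 = 481,  |e| = √481 ≈ 21.931712
cos θ = 19 / (32.202484 · 21.931712) ≈ 0.02690
θ = arccos(0.02690) ≈ 88.5°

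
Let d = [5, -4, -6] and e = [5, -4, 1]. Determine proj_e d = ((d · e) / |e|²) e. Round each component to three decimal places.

d · e = 5·5 + (-4)·(-4) + (-6)·1 = 25 + 16 - 6 = 35
|e|² = 25 + 16 + 1 = 42
proj_e d = (35/42) · (5, -4, 1) ≈ (4.167, -3.333, 0.833)

(4.167, -3.333, 0.833)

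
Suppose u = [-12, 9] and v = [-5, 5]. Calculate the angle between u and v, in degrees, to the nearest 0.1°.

8.1

u · v = (-12)·(-5) + 9·5 = 60 + 45 = 105
|u|² = 144 + 81 = 225,  |u| = √225 ≈ 15.000000
|v|² = 25 + 25 = 50,  |v| = √50 ≈ 7.071068
cos θ = 105 / (15.000000 · 7.071068) ≈ 0.98995
θ = arccos(0.98995) ≈ 8.1°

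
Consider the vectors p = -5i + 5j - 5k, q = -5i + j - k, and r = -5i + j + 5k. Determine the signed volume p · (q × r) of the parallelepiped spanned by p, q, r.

120

q × r:
i: 1·5 - (-1)·1 = 5 - (-1) = 6
j: (-1)·(-5) - (-5)·5 = 5 - (-25) = 30
k: (-5)·1 - 1·(-5) = -5 - (-5) = 0
q × r = (6, 30, 0)
p · (q × r) = (-5)·6 + 5·30 + (-5)·0 = -30 + 150 + 0 = 120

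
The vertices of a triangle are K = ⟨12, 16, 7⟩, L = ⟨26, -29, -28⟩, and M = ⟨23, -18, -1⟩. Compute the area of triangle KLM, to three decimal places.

436.975

KL = (14, -45, -35),  KM = (11, -34, -8)
i: (-45)·(-8) - (-35)·(-34) = 360 - 1190 = -830
j: (-35)·11 - 14·(-8) = -385 - (-112) = -273
k: 14·(-34) - (-45)·11 = -476 - (-495) = 19
KL × KM = (-830, -273, 19)
|KL × KM| = √763790 ≈ 873.9508
area = ½ · 873.9508 ≈ 436.975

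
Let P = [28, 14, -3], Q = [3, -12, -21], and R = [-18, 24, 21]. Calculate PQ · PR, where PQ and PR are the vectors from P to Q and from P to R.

PQ = Q − P = (-25, -26, -18)
PR = R − P = (-46, 10, 24)
PQ · PR = (-25)·(-46) + (-26)·10 + (-18)·24 = 1150 - 260 - 432 = 458

458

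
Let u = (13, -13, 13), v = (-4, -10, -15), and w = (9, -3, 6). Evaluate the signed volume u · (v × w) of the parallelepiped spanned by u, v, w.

1404

v × w:
i: (-10)·6 - (-15)·(-3) = -60 - 45 = -105
j: (-15)·9 - (-4)·6 = -135 - (-24) = -111
k: (-4)·(-3) - (-10)·9 = 12 - (-90) = 102
v × w = (-105, -111, 102)
u · (v × w) = 13·(-105) + (-13)·(-111) + 13·102 = -1365 + 1443 + 1326 = 1404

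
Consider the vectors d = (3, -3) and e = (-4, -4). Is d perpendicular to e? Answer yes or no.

yes

d · e = 3·(-4) + (-3)·(-4) = -12 + 12 = 0
Zero, so the vectors are orthogonal.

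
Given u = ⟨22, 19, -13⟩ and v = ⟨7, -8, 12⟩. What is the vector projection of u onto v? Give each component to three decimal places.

u · v = 22·7 + 19·(-8) + (-13)·12 = 154 - 152 - 156 = -154
|v|² = 49 + 64 + 144 = 257
proj_v u = (-154/257) · (7, -8, 12) ≈ (-4.195, 4.794, -7.191)

(-4.195, 4.794, -7.191)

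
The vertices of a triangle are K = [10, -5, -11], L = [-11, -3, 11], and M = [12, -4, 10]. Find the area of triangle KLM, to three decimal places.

KL = (-21, 2, 22),  KM = (2, 1, 21)
i: 2·21 - 22·1 = 42 - 22 = 20
j: 22·2 - (-21)·21 = 44 - (-441) = 485
k: (-21)·1 - 2·2 = -21 - 4 = -25
KL × KM = (20, 485, -25)
|KL × KM| = √236250 ≈ 486.0556
area = ½ · 486.0556 ≈ 243.028

243.028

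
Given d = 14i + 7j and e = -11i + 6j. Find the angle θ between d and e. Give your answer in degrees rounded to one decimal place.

d · e = 14·(-11) + 7·6 = -154 + 42 = -112
|d|² = 196 + 49 = 245,  |d| = √245 ≈ 15.652476
|e|² = 121 + 36 = 157,  |e| = √157 ≈ 12.529964
cos θ = -112 / (15.652476 · 12.529964) ≈ -0.57106
θ = arccos(-0.57106) ≈ 124.8°

124.8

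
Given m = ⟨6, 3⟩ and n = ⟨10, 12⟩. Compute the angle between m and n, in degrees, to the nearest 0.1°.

23.6

m · n = 6·10 + 3·12 = 60 + 36 = 96
|m|² = 36 + 9 = 45,  |m| = √45 ≈ 6.708204
|n|² = 100 + 144 = 244,  |n| = √244 ≈ 15.620499
cos θ = 96 / (6.708204 · 15.620499) ≈ 0.91616
θ = arccos(0.91616) ≈ 23.6°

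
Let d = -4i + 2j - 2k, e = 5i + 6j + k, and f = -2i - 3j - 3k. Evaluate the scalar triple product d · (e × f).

92

e × f:
i: 6·(-3) - 1·(-3) = -18 - (-3) = -15
j: 1·(-2) - 5·(-3) = -2 - (-15) = 13
k: 5·(-3) - 6·(-2) = -15 - (-12) = -3
e × f = (-15, 13, -3)
d · (e × f) = (-4)·(-15) + 2·13 + (-2)·(-3) = 60 + 26 + 6 = 92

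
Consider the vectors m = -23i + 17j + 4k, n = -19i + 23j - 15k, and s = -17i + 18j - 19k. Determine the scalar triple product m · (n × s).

n × s:
i: 23·(-19) - (-15)·18 = -437 - (-270) = -167
j: (-15)·(-17) - (-19)·(-19) = 255 - 361 = -106
k: (-19)·18 - 23·(-17) = -342 - (-391) = 49
n × s = (-167, -106, 49)
m · (n × s) = (-23)·(-167) + 17·(-106) + 4·49 = 3841 - 1802 + 196 = 2235

2235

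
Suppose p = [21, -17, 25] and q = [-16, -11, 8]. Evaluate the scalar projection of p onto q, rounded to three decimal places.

p · q = 21·(-16) + (-17)·(-11) + 25·8 = -336 + 187 + 200 = 51
|q| = √(256 + 121 + 64) = √441 ≈ 21.0000
comp_q p = 51 / √441 ≈ 2.429

2.429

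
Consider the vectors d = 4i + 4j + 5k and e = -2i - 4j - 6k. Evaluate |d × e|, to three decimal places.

i: 4·(-6) - 5·(-4) = -24 - (-20) = -4
j: 5·(-2) - 4·(-6) = -10 - (-24) = 14
k: 4·(-4) - 4·(-2) = -16 - (-8) = -8
d × e = (-4, 14, -8)
|d × e| = √((-4)² + 14² + (-8)²) = √276 ≈ 16.6132

16.613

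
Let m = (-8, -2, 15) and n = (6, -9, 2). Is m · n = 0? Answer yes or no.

m · n = (-8)·6 + (-2)·(-9) + 15·2 = -48 + 18 + 30 = 0
Zero, so the vectors are orthogonal.

yes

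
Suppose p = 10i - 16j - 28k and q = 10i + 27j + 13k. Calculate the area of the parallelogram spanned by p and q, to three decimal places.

i: (-16)·13 - (-28)·27 = -208 - (-756) = 548
j: (-28)·10 - 10·13 = -280 - 130 = -410
k: 10·27 - (-16)·10 = 270 - (-160) = 430
p × q = (548, -410, 430)
|p × q| = √(548² + (-410)² + 430²) = √653304 ≈ 808.2722

808.272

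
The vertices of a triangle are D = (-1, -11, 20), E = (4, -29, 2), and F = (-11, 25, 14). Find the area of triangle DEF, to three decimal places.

392.312

DE = (5, -18, -18),  DF = (-10, 36, -6)
i: (-18)·(-6) - (-18)·36 = 108 - (-648) = 756
j: (-18)·(-10) - 5·(-6) = 180 - (-30) = 210
k: 5·36 - (-18)·(-10) = 180 - 180 = 0
DE × DF = (756, 210, 0)
|DE × DF| = √615636 ≈ 784.6248
area = ½ · 784.6248 ≈ 392.312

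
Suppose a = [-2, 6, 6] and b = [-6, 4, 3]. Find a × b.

i: 6·3 - 6·4 = 18 - 24 = -6
j: 6·(-6) - (-2)·3 = -36 - (-6) = -30
k: (-2)·4 - 6·(-6) = -8 - (-36) = 28
a × b = (-6, -30, 28)

(-6, -30, 28)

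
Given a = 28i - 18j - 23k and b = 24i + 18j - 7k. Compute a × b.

(540, -356, 936)

i: (-18)·(-7) - (-23)·18 = 126 - (-414) = 540
j: (-23)·24 - 28·(-7) = -552 - (-196) = -356
k: 28·18 - (-18)·24 = 504 - (-432) = 936
a × b = (540, -356, 936)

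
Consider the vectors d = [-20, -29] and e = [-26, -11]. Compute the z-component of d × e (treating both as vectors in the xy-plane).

-534

(-20)·(-11) - (-29)·(-26) = 220 - 754 = -534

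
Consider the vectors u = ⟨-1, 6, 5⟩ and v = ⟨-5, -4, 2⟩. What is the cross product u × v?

(32, -23, 34)

i: 6·2 - 5·(-4) = 12 - (-20) = 32
j: 5·(-5) - (-1)·2 = -25 - (-2) = -23
k: (-1)·(-4) - 6·(-5) = 4 - (-30) = 34
u × v = (32, -23, 34)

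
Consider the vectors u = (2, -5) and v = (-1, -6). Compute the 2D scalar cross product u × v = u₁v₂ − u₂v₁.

-17

2·(-6) - (-5)·(-1) = -12 - 5 = -17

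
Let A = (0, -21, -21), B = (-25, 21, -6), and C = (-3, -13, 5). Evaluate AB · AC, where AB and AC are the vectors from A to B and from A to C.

801

AB = B − A = (-25, 42, 15)
AC = C − A = (-3, 8, 26)
AB · AC = (-25)·(-3) + 42·8 + 15·26 = 75 + 336 + 390 = 801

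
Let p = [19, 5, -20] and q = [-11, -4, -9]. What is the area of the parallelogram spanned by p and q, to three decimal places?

i: 5·(-9) - (-20)·(-4) = -45 - 80 = -125
j: (-20)·(-11) - 19·(-9) = 220 - (-171) = 391
k: 19·(-4) - 5·(-11) = -76 - (-55) = -21
p × q = (-125, 391, -21)
|p × q| = √((-125)² + 391² + (-21)²) = √168947 ≈ 411.0316

411.032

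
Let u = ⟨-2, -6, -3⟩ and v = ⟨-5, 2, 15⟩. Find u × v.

i: (-6)·15 - (-3)·2 = -90 - (-6) = -84
j: (-3)·(-5) - (-2)·15 = 15 - (-30) = 45
k: (-2)·2 - (-6)·(-5) = -4 - 30 = -34
u × v = (-84, 45, -34)

(-84, 45, -34)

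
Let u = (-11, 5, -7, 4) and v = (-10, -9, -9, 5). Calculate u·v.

u · v = (-11)·(-10) + 5·(-9) + (-7)·(-9) + 4·5 = 110 - 45 + 63 + 20 = 148

148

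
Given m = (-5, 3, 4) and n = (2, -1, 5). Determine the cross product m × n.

(19, 33, -1)

i: 3·5 - 4·(-1) = 15 - (-4) = 19
j: 4·2 - (-5)·5 = 8 - (-25) = 33
k: (-5)·(-1) - 3·2 = 5 - 6 = -1
m × n = (19, 33, -1)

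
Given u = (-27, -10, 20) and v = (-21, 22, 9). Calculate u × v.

(-530, -177, -804)

i: (-10)·9 - 20·22 = -90 - 440 = -530
j: 20·(-21) - (-27)·9 = -420 - (-243) = -177
k: (-27)·22 - (-10)·(-21) = -594 - 210 = -804
u × v = (-530, -177, -804)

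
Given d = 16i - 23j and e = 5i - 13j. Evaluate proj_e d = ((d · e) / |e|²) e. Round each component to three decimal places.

(9.768, -25.397)

d · e = 16·5 + (-23)·(-13) = 80 + 299 = 379
|e|² = 25 + 169 = 194
proj_e d = (379/194) · (5, -13) ≈ (9.768, -25.397)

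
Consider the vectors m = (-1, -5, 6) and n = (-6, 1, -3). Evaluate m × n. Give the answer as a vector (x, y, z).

i: (-5)·(-3) - 6·1 = 15 - 6 = 9
j: 6·(-6) - (-1)·(-3) = -36 - 3 = -39
k: (-1)·1 - (-5)·(-6) = -1 - 30 = -31
m × n = (9, -39, -31)

(9, -39, -31)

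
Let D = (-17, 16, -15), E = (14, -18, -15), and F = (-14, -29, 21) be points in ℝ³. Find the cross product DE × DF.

(-1224, -1116, -1293)

DE = (31, -34, 0)
DF = (3, -45, 36)
i: (-34)·36 - 0·(-45) = -1224 - 0 = -1224
j: 0·3 - 31·36 = 0 - 1116 = -1116
k: 31·(-45) - (-34)·3 = -1395 - (-102) = -1293
DE × DF = (-1224, -1116, -1293)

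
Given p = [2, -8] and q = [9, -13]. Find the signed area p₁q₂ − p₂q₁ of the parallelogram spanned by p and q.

46

2·(-13) - (-8)·9 = -26 - (-72) = 46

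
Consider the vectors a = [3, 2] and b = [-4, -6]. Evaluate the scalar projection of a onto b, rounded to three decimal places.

a · b = 3·(-4) + 2·(-6) = -12 - 12 = -24
|b| = √(16 + 36) = √52 ≈ 7.2111
comp_b a = -24 / √52 ≈ -3.328

-3.328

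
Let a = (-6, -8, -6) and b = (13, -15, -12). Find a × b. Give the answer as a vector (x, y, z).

i: (-8)·(-12) - (-6)·(-15) = 96 - 90 = 6
j: (-6)·13 - (-6)·(-12) = -78 - 72 = -150
k: (-6)·(-15) - (-8)·13 = 90 - (-104) = 194
a × b = (6, -150, 194)

(6, -150, 194)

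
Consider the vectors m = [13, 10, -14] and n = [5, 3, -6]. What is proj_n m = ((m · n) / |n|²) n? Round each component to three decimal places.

m · n = 13·5 + 10·3 + (-14)·(-6) = 65 + 30 + 84 = 179
|n|² = 25 + 9 + 36 = 70
proj_n m = (179/70) · (5, 3, -6) ≈ (12.786, 7.671, -15.343)

(12.786, 7.671, -15.343)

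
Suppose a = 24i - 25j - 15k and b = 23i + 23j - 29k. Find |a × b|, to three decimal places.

i: (-25)·(-29) - (-15)·23 = 725 - (-345) = 1070
j: (-15)·23 - 24·(-29) = -345 - (-696) = 351
k: 24·23 - (-25)·23 = 552 - (-575) = 1127
a × b = (1070, 351, 1127)
|a × b| = √(1070² + 351² + 1127²) = √2538230 ≈ 1593.1823

1593.182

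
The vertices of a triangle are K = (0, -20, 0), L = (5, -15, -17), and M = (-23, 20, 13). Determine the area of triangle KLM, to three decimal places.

KL = (5, 5, -17),  KM = (-23, 40, 13)
i: 5·13 - (-17)·40 = 65 - (-680) = 745
j: (-17)·(-23) - 5·13 = 391 - 65 = 326
k: 5·40 - 5·(-23) = 200 - (-115) = 315
KL × KM = (745, 326, 315)
|KL × KM| = √760526 ≈ 872.0814
area = ½ · 872.0814 ≈ 436.041

436.041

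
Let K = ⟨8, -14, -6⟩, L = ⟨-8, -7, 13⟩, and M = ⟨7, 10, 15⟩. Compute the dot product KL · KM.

KL = L − K = (-16, 7, 19)
KM = M − K = (-1, 24, 21)
KL · KM = (-16)·(-1) + 7·24 + 19·21 = 16 + 168 + 399 = 583

583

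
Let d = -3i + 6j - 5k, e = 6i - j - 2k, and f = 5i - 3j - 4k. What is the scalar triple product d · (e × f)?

155

e × f:
i: (-1)·(-4) - (-2)·(-3) = 4 - 6 = -2
j: (-2)·5 - 6·(-4) = -10 - (-24) = 14
k: 6·(-3) - (-1)·5 = -18 - (-5) = -13
e × f = (-2, 14, -13)
d · (e × f) = (-3)·(-2) + 6·14 + (-5)·(-13) = 6 + 84 + 65 = 155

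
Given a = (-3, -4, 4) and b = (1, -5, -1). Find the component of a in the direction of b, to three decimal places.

2.502

a · b = (-3)·1 + (-4)·(-5) + 4·(-1) = -3 + 20 - 4 = 13
|b| = √(1 + 25 + 1) = √27 ≈ 5.1962
comp_b a = 13 / √27 ≈ 2.502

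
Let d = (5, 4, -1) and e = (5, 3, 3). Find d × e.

i: 4·3 - (-1)·3 = 12 - (-3) = 15
j: (-1)·5 - 5·3 = -5 - 15 = -20
k: 5·3 - 4·5 = 15 - 20 = -5
d × e = (15, -20, -5)

(15, -20, -5)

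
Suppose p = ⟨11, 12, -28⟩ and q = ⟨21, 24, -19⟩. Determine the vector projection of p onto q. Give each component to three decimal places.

(16.017, 18.305, -14.491)

p · q = 11·21 + 12·24 + (-28)·(-19) = 231 + 288 + 532 = 1051
|q|² = 441 + 576 + 361 = 1378
proj_q p = (1051/1378) · (21, 24, -19) ≈ (16.017, 18.305, -14.491)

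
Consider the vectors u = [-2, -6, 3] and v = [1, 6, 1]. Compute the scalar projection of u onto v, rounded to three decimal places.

-5.678

u · v = (-2)·1 + (-6)·6 + 3·1 = -2 - 36 + 3 = -35
|v| = √(1 + 36 + 1) = √38 ≈ 6.1644
comp_v u = -35 / √38 ≈ -5.678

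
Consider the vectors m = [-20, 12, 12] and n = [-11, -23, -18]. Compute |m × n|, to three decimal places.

i: 12·(-18) - 12·(-23) = -216 - (-276) = 60
j: 12·(-11) - (-20)·(-18) = -132 - 360 = -492
k: (-20)·(-23) - 12·(-11) = 460 - (-132) = 592
m × n = (60, -492, 592)
|m × n| = √(60² + (-492)² + 592²) = √596128 ≈ 772.0933

772.093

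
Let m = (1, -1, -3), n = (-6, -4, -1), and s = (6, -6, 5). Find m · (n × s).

-230

n × s:
i: (-4)·5 - (-1)·(-6) = -20 - 6 = -26
j: (-1)·6 - (-6)·5 = -6 - (-30) = 24
k: (-6)·(-6) - (-4)·6 = 36 - (-24) = 60
n × s = (-26, 24, 60)
m · (n × s) = 1·(-26) + (-1)·24 + (-3)·60 = -26 - 24 - 180 = -230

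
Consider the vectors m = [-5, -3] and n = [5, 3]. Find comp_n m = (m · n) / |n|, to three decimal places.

-5.831

m · n = (-5)·5 + (-3)·3 = -25 - 9 = -34
|n| = √(25 + 9) = √34 ≈ 5.8310
comp_n m = -34 / √34 ≈ -5.831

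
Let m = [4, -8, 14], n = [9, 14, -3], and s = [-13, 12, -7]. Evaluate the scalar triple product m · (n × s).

n × s:
i: 14·(-7) - (-3)·12 = -98 - (-36) = -62
j: (-3)·(-13) - 9·(-7) = 39 - (-63) = 102
k: 9·12 - 14·(-13) = 108 - (-182) = 290
n × s = (-62, 102, 290)
m · (n × s) = 4·(-62) + (-8)·102 + 14·290 = -248 - 816 + 4060 = 2996

2996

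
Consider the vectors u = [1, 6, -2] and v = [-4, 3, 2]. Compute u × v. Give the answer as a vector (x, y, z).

(18, 6, 27)

i: 6·2 - (-2)·3 = 12 - (-6) = 18
j: (-2)·(-4) - 1·2 = 8 - 2 = 6
k: 1·3 - 6·(-4) = 3 - (-24) = 27
u × v = (18, 6, 27)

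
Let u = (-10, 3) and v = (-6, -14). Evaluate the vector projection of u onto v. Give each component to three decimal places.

u · v = (-10)·(-6) + 3·(-14) = 60 - 42 = 18
|v|² = 36 + 196 = 232
proj_v u = (18/232) · (-6, -14) ≈ (-0.466, -1.086)

(-0.466, -1.086)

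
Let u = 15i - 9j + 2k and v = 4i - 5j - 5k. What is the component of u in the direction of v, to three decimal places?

u · v = 15·4 + (-9)·(-5) + 2·(-5) = 60 + 45 - 10 = 95
|v| = √(16 + 25 + 25) = √66 ≈ 8.1240
comp_v u = 95 / √66 ≈ 11.694

11.694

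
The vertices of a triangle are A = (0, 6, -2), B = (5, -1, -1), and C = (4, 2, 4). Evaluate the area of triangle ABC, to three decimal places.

AB = (5, -7, 1),  AC = (4, -4, 6)
i: (-7)·6 - 1·(-4) = -42 - (-4) = -38
j: 1·4 - 5·6 = 4 - 30 = -26
k: 5·(-4) - (-7)·4 = -20 - (-28) = 8
AB × AC = (-38, -26, 8)
|AB × AC| = √2184 ≈ 46.7333
area = ½ · 46.7333 ≈ 23.367

23.367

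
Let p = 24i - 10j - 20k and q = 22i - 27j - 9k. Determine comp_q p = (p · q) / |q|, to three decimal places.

p · q = 24·22 + (-10)·(-27) + (-20)·(-9) = 528 + 270 + 180 = 978
|q| = √(484 + 729 + 81) = √1294 ≈ 35.9722
comp_q p = 978 / √1294 ≈ 27.188

27.188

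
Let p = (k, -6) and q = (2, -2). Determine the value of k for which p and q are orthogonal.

p · q = k·2 + (-6)·(-2) = 12 + 2k
Set equal to 0: 2k = -12, so k = -6.

-6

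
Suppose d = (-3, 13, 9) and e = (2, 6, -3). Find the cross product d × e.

i: 13·(-3) - 9·6 = -39 - 54 = -93
j: 9·2 - (-3)·(-3) = 18 - 9 = 9
k: (-3)·6 - 13·2 = -18 - 26 = -44
d × e = (-93, 9, -44)

(-93, 9, -44)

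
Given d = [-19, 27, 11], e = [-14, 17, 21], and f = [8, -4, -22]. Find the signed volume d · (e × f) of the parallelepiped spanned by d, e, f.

e × f:
i: 17·(-22) - 21·(-4) = -374 - (-84) = -290
j: 21·8 - (-14)·(-22) = 168 - 308 = -140
k: (-14)·(-4) - 17·8 = 56 - 136 = -80
e × f = (-290, -140, -80)
d · (e × f) = (-19)·(-290) + 27·(-140) + 11·(-80) = 5510 - 3780 - 880 = 850

850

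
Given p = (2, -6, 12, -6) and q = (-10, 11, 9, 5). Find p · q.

-8

p · q = 2·(-10) + (-6)·11 + 12·9 + (-6)·5 = -20 - 66 + 108 - 30 = -8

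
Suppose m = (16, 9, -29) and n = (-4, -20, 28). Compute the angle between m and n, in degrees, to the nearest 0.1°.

m · n = 16·(-4) + 9·(-20) + (-29)·28 = -64 - 180 - 812 = -1056
|m|² = 256 + 81 + 841 = 1178,  |m| = √1178 ≈ 34.322005
|n|² = 16 + 400 + 784 = 1200,  |n| = √1200 ≈ 34.641016
cos θ = -1056 / (34.322005 · 34.641016) ≈ -0.88818
θ = arccos(-0.88818) ≈ 152.6°

152.6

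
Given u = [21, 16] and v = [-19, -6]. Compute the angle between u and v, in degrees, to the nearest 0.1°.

u · v = 21·(-19) + 16·(-6) = -399 - 96 = -495
|u|² = 441 + 256 = 697,  |u| = √697 ≈ 26.400758
|v|² = 361 + 36 = 397,  |v| = √397 ≈ 19.924859
cos θ = -495 / (26.400758 · 19.924859) ≈ -0.94101
θ = arccos(-0.94101) ≈ 160.2°

160.2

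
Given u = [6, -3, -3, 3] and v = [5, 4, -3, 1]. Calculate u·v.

30

u · v = 6·5 + (-3)·4 + (-3)·(-3) + 3·1 = 30 - 12 + 9 + 3 = 30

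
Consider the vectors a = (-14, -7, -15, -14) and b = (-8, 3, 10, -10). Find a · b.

a · b = (-14)·(-8) + (-7)·3 + (-15)·10 + (-14)·(-10) = 112 - 21 - 150 + 140 = 81

81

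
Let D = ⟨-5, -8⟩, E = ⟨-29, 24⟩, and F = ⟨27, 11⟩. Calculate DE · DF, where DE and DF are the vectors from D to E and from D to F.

-160

DE = E − D = (-24, 32)
DF = F − D = (32, 19)
DE · DF = (-24)·32 + 32·19 = -768 + 608 = -160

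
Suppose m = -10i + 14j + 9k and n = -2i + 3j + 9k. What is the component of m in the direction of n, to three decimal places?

14.749

m · n = (-10)·(-2) + 14·3 + 9·9 = 20 + 42 + 81 = 143
|n| = √(4 + 9 + 81) = √94 ≈ 9.6954
comp_n m = 143 / √94 ≈ 14.749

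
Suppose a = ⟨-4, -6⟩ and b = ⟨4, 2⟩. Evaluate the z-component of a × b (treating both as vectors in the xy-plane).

16

(-4)·2 - (-6)·4 = -8 - (-24) = 16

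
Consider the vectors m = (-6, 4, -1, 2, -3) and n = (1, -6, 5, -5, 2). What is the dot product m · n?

-51

m · n = (-6)·1 + 4·(-6) + (-1)·5 + 2·(-5) + (-3)·2 = -6 - 24 - 5 - 10 - 6 = -51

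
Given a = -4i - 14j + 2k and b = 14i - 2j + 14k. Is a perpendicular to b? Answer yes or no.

a · b = (-4)·14 + (-14)·(-2) + 2·14 = -56 + 28 + 28 = 0
Zero, so the vectors are orthogonal.

yes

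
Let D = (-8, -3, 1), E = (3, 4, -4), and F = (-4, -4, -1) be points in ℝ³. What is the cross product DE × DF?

(-19, 2, -39)

DE = (11, 7, -5)
DF = (4, -1, -2)
i: 7·(-2) - (-5)·(-1) = -14 - 5 = -19
j: (-5)·4 - 11·(-2) = -20 - (-22) = 2
k: 11·(-1) - 7·4 = -11 - 28 = -39
DE × DF = (-19, 2, -39)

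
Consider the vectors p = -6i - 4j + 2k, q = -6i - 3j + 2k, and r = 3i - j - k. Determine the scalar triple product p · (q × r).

q × r:
i: (-3)·(-1) - 2·(-1) = 3 - (-2) = 5
j: 2·3 - (-6)·(-1) = 6 - 6 = 0
k: (-6)·(-1) - (-3)·3 = 6 - (-9) = 15
q × r = (5, 0, 15)
p · (q × r) = (-6)·5 + (-4)·0 + 2·15 = -30 + 0 + 30 = 0

0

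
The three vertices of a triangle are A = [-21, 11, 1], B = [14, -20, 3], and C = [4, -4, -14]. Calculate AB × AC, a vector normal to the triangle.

AB = (35, -31, 2)
AC = (25, -15, -15)
i: (-31)·(-15) - 2·(-15) = 465 - (-30) = 495
j: 2·25 - 35·(-15) = 50 - (-525) = 575
k: 35·(-15) - (-31)·25 = -525 - (-775) = 250
AB × AC = (495, 575, 250)

(495, 575, 250)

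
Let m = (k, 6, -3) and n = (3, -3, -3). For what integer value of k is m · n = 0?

m · n = k·3 + 6·(-3) + (-3)·(-3) = -9 + 3k
Set equal to 0: 3k = 9, so k = 3.

3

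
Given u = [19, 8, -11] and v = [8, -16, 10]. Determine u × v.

(-96, -278, -368)

i: 8·10 - (-11)·(-16) = 80 - 176 = -96
j: (-11)·8 - 19·10 = -88 - 190 = -278
k: 19·(-16) - 8·8 = -304 - 64 = -368
u × v = (-96, -278, -368)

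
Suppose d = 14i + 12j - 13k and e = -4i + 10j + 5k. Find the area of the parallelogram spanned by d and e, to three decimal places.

267.896

i: 12·5 - (-13)·10 = 60 - (-130) = 190
j: (-13)·(-4) - 14·5 = 52 - 70 = -18
k: 14·10 - 12·(-4) = 140 - (-48) = 188
d × e = (190, -18, 188)
|d × e| = √(190² + (-18)² + 188²) = √71768 ≈ 267.8955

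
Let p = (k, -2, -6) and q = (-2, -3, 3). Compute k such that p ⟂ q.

-6

p · q = k·(-2) + (-2)·(-3) + (-6)·3 = -12 - 2k
Set equal to 0: -2k = 12, so k = -6.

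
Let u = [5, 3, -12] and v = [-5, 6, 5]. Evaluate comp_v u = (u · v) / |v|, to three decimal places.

-7.225

u · v = 5·(-5) + 3·6 + (-12)·5 = -25 + 18 - 60 = -67
|v| = √(25 + 36 + 25) = √86 ≈ 9.2736
comp_v u = -67 / √86 ≈ -7.225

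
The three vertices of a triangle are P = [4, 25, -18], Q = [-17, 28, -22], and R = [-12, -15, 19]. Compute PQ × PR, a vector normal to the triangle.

(-49, 841, 888)

PQ = (-21, 3, -4)
PR = (-16, -40, 37)
i: 3·37 - (-4)·(-40) = 111 - 160 = -49
j: (-4)·(-16) - (-21)·37 = 64 - (-777) = 841
k: (-21)·(-40) - 3·(-16) = 840 - (-48) = 888
PQ × PR = (-49, 841, 888)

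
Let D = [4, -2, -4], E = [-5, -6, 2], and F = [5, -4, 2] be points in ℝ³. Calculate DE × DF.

DE = (-9, -4, 6)
DF = (1, -2, 6)
i: (-4)·6 - 6·(-2) = -24 - (-12) = -12
j: 6·1 - (-9)·6 = 6 - (-54) = 60
k: (-9)·(-2) - (-4)·1 = 18 - (-4) = 22
DE × DF = (-12, 60, 22)

(-12, 60, 22)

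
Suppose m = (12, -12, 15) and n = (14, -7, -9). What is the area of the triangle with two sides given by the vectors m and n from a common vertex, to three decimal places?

i: (-12)·(-9) - 15·(-7) = 108 - (-105) = 213
j: 15·14 - 12·(-9) = 210 - (-108) = 318
k: 12·(-7) - (-12)·14 = -84 - (-168) = 84
m × n = (213, 318, 84)
|m × n| = √(213² + 318² + 84²) = √153549 ≈ 391.8533
area = ½ · 391.8533 ≈ 195.927

195.927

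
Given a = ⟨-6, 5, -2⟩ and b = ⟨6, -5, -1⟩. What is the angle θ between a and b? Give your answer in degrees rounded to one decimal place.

158.3

a · b = (-6)·6 + 5·(-5) + (-2)·(-1) = -36 - 25 + 2 = -59
|a|² = 36 + 25 + 4 = 65,  |a| = √65 ≈ 8.062258
|b|² = 36 + 25 + 1 = 62,  |b| = √62 ≈ 7.874008
cos θ = -59 / (8.062258 · 7.874008) ≈ -0.92939
θ = arccos(-0.92939) ≈ 158.3°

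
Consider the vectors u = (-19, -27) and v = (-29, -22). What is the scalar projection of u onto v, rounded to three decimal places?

u · v = (-19)·(-29) + (-27)·(-22) = 551 + 594 = 1145
|v| = √(841 + 484) = √1325 ≈ 36.4005
comp_v u = 1145 / √1325 ≈ 31.456

31.456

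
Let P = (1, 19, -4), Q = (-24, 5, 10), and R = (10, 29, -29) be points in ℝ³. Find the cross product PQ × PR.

(210, -499, -124)

PQ = (-25, -14, 14)
PR = (9, 10, -25)
i: (-14)·(-25) - 14·10 = 350 - 140 = 210
j: 14·9 - (-25)·(-25) = 126 - 625 = -499
k: (-25)·10 - (-14)·9 = -250 - (-126) = -124
PQ × PR = (210, -499, -124)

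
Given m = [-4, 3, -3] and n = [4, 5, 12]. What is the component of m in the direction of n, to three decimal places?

-2.720

m · n = (-4)·4 + 3·5 + (-3)·12 = -16 + 15 - 36 = -37
|n| = √(16 + 25 + 144) = √185 ≈ 13.6015
comp_n m = -37 / √185 ≈ -2.720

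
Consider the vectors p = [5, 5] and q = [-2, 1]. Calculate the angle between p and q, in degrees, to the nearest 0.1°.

p · q = 5·(-2) + 5·1 = -10 + 5 = -5
|p|² = 25 + 25 = 50,  |p| = √50 ≈ 7.071068
|q|² = 4 + 1 = 5,  |q| = √5 ≈ 2.236068
cos θ = -5 / (7.071068 · 2.236068) ≈ -0.31623
θ = arccos(-0.31623) ≈ 108.4°

108.4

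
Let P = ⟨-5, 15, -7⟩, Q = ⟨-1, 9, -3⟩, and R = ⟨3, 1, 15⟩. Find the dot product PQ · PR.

204

PQ = Q − P = (4, -6, 4)
PR = R − P = (8, -14, 22)
PQ · PR = 4·8 + (-6)·(-14) + 4·22 = 32 + 84 + 88 = 204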